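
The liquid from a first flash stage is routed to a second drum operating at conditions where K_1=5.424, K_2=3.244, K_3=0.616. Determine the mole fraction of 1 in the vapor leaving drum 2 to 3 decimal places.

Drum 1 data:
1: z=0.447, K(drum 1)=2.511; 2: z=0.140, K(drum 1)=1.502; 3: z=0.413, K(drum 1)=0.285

Drum 1:
Material balance + equilibrium reduce to Σ zᵢ(Kᵢ−1)/(1+ψ₁(Kᵢ−1)) = 0.
Feasibility: ΣzᵢKᵢ = 1.450, Σzᵢ/Kᵢ = 1.720 — both > 1, two phases present.
Newton iteration, ψ₁⁰ = 0.5:
  ψ₁ = 0.500: g = -0.0187, g' = -0.865 → ψ₁ = 0.478
Converged at ψ₁ = 0.478.
Drum-1 compositions:
  1: x = 0.259, y = 0.652
  2: x = 0.113, y = 0.170
  3: x = 0.628, y = 0.179
Drum-2 feed = drum-1 liquid: z₂ = (0.2595, 0.1129, 0.6276).
Drum 2:
Material balance + equilibrium reduce to Σ zᵢ(Kᵢ−1)/(1+ψ₂(Kᵢ−1)) = 0.
Check two-phase: ΣzᵢKᵢ = 2.160 > 1 and Σzᵢ/Kᵢ = 1.102 > 1, so g(0) = 1.160 > 0 and g(1) = -0.102 < 0.
Newton–Raphson from ψ₂ = 0.5:
  ψ₂ = 0.500: g = 0.1785, g' = -0.760 → ψ₂ = 0.735
  ψ₂ = 0.735: g = 0.0300, g' = -0.542 → ψ₂ = 0.790
  ψ₂ = 0.790: g = 0.0007, g' = -0.516 → ψ₂ = 0.792
Converged at ψ₂ = 0.792.
  1: x = 0.058, y = 0.313
  2: x = 0.041, y = 0.132
  3: x = 0.902, y = 0.555

y_1 (drum 2) = 0.313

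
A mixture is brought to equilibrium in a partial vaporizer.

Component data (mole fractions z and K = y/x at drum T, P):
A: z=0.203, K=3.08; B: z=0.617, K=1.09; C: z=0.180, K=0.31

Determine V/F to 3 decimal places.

V/F = 0.665

Material balance + equilibrium reduce to Σ zᵢ(Kᵢ−1)/(1+V/F(Kᵢ−1)) = 0.
Feasibility: ΣzᵢKᵢ = 1.354, Σzᵢ/Kᵢ = 1.213 — both > 1, two phases present.
Iterate (Newton) starting at V/F = 0.5:
  V/F = 0.500: g = 0.0705, g' = -0.415 → V/F = 0.670
  V/F = 0.670: g = -0.0021, g' = -0.454 → V/F = 0.665
Converged at V/F = 0.665.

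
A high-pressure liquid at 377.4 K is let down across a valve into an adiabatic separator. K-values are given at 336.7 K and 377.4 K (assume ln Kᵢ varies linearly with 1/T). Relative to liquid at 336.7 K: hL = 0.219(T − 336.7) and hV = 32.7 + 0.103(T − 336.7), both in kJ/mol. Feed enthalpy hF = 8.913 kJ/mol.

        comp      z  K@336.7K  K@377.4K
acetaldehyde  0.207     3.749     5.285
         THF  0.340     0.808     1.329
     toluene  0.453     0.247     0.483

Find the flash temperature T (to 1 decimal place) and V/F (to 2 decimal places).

Adiabatic flash: solve Rachford–Rice at each trial T, then check hF = ψ·hV(T) + (1−ψ)·hL(T).
  T = 336.7 K: K = (3.749, 0.808, 0.247), RR gives ψ = 0.109, H_out = 3.553 kJ/mol
  T = 377.4 K: K = (5.285, 1.329, 0.483), RR gives ψ = 0.604, H_out = 25.811 kJ/mol
  T = 357.0 K: K = (4.493, 1.050, 0.352), RR gives ψ = 0.306, H_out = 13.734 kJ/mol
  T = 346.9 K: K = (4.117, 0.925, 0.297), RR gives ψ = 0.201, H_out = 8.563 kJ/mol
  T = 351.9 K: K = (4.302, 0.986, 0.323), RR gives ψ = 0.251, H_out = 11.083 kJ/mol
  T = 349.4 K: K = (4.209, 0.956, 0.310), RR gives ψ = 0.225, H_out = 9.815 kJ/mol
  T = 348.1 K: K = (4.161, 0.940, 0.303), RR gives ψ = 0.212, H_out = 9.162 kJ/mol
Linear interpolation between T = 346.9 (H_out = 8.563) and T = 348.1 (H_out = 9.162) on hF = 8.913 gives T ≈ 347.6 K, at which ψ = 0.21.

T = 347.6 K, V/F = 0.21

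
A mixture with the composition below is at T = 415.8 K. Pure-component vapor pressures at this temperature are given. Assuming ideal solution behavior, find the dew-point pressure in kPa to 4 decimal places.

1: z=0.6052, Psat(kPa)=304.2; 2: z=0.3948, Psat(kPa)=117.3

At the dew point ψ → 1, so Σzᵢ/Kᵢ = 1 with Kᵢ = Pᵢˢᵃᵗ/P ⇒ 1/P = Σzᵢ/Pᵢˢᵃᵗ.
1/P = 0.6052/304.2 + 0.3948/117.3 = 0.0053552 ⇒ P = 186.7341 kPa

Pdew = 186.7341 kPa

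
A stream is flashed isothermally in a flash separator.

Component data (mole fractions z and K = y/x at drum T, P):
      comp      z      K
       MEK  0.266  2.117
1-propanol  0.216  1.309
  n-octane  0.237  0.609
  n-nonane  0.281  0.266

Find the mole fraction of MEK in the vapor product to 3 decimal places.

y_MEK = 0.494

Newton iteration, V/F⁰ = 0.5:
  V/F = 0.500: g = -0.1926, g' = -0.586 → V/F = 0.171
  V/F = 0.171: g = -0.0225, g' = -0.492 → V/F = 0.126
Converged at V/F = 0.126.
Compositions from xᵢ = zᵢ/(1+V/F(Kᵢ−1)), yᵢ = Kᵢxᵢ:
  MEK: x = 0.233, y = 0.494
  1-propanol: x = 0.208, y = 0.272
  n-octane: x = 0.249, y = 0.152
  n-nonane: x = 0.310, y = 0.082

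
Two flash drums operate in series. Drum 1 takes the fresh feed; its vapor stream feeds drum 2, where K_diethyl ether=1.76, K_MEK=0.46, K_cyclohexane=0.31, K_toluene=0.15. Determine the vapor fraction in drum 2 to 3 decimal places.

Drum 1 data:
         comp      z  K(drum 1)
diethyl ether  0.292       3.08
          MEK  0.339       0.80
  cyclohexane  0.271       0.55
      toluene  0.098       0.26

V/F (drum 2) = 0.110

Drum 1:
Rachford–Rice: g(ψ₁) = Σ zᵢ(Kᵢ−1)/(1+ψ₁(Kᵢ−1)) = 0.
Check two-phase: ΣzᵢKᵢ = 1.345 > 1 and Σzᵢ/Kᵢ = 1.388 > 1, so g(0) = 0.345 > 0 and g(1) = -0.388 < 0.
Iterate (Newton) starting at ψ₁ = 0.34:
  ψ₁ = 0.340: g = 0.0421, g' = -0.621 → ψ₁ = 0.408
  ψ₁ = 0.408: g = 0.0016, g' = -0.578 → ψ₁ = 0.411
Converged at ψ₁ = 0.411.
Drum-1 compositions:
  diethyl ether: x = 0.158, y = 0.485
  MEK: x = 0.369, y = 0.295
  cyclohexane: x = 0.332, y = 0.183
  toluene: x = 0.141, y = 0.037
Drum-2 feed = drum-1 vapor: z₂ = (0.4851, 0.2955, 0.1828, 0.0366).
Drum 2:
Rachford–Rice: g(ψ₂) = Σ zᵢ(Kᵢ−1)/(1+ψ₂(Kᵢ−1)) = 0.
Check two-phase: ΣzᵢKᵢ = 1.052 > 1 and Σzᵢ/Kᵢ = 1.752 > 1, so g(0) = 0.052 > 0 and g(1) = -0.752 < 0.
Newton iteration, ψ₂⁰ = 0.5:
  ψ₂ = 0.500: g = -0.1981, g' = -0.592 → ψ₂ = 0.165
  ψ₂ = 0.165: g = -0.0262, g' = -0.472 → ψ₂ = 0.110
Converged at ψ₂ = 0.110.
  diethyl ether: x = 0.448, y = 0.788
  MEK: x = 0.314, y = 0.144
  cyclohexane: x = 0.198, y = 0.061
  toluene: x = 0.040, y = 0.006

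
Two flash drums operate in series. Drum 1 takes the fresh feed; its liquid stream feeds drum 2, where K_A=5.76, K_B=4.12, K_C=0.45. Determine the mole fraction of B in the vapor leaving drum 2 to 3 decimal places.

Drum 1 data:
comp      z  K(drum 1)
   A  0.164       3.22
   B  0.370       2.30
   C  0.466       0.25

Drum 1:
Rachford–Rice: g(ψ₁) = Σ zᵢ(Kᵢ−1)/(1+ψ₁(Kᵢ−1)) = 0.
Check two-phase: ΣzᵢKᵢ = 1.496 > 1 and Σzᵢ/Kᵢ = 2.076 > 1, so g(0) = 0.496 > 0 and g(1) = -1.076 < 0.
Newton iteration, ψ₁⁰ = 0.5:
  ψ₁ = 0.500: g = -0.0951, g' = -1.082 → ψ₁ = 0.412
  ψ₁ = 0.412: g = -0.0025, g' = -1.035 → ψ₁ = 0.410
Converged at ψ₁ = 0.410.
Drum-1 compositions:
  A: x = 0.086, y = 0.277
  B: x = 0.241, y = 0.555
  C: x = 0.673, y = 0.168
Drum-2 feed = drum-1 liquid: z₂ = (0.0859, 0.2414, 0.6727).
Drum 2:
Let ψ₂ = V/F and solve Σ zᵢ(Kᵢ−1)/(1+ψ₂(Kᵢ−1)) = 0.
Check two-phase: ΣzᵢKᵢ = 1.792 > 1 and Σzᵢ/Kᵢ = 1.568 > 1, so g(0) = 0.792 > 0 and g(1) = -0.568 < 0.
Newton iteration, ψ₂⁰ = 0.5:
  ψ₂ = 0.500: g = -0.0951, g' = -0.916 → ψ₂ = 0.396
  ψ₂ = 0.396: g = 0.0055, g' = -1.036 → ψ₂ = 0.401
Converged at ψ₂ = 0.401.
  A: x = 0.030, y = 0.170
  B: x = 0.107, y = 0.442
  C: x = 0.863, y = 0.388

y_B (drum 2) = 0.442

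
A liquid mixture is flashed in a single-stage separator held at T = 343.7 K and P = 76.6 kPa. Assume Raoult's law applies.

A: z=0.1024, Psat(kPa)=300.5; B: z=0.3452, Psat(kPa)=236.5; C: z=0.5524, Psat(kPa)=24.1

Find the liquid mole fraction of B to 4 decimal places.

Raoult's law: Kᵢ = Pᵢˢᵃᵗ/P = Pᵢˢᵃᵗ/76.6.
  K_A = 300.5/76.6 = 3.922977, K_B = 236.5/76.6 = 3.087467, K_C = 24.1/76.6 = 0.314621
Rachford–Rice: g(V/F) = Σ zᵢ(Kᵢ−1)/(1+V/F(Kᵢ−1)) = 0.
g(0) = ΣzᵢKᵢ − 1 = 0.6413 and g(1) = 1 − Σzᵢ/Kᵢ = -0.8937, so a root lies in (0, 1).
Newton iteration, V/F⁰ = 0.5:
  V/F = 0.5000: g = -0.10180, g' = -1.1051 → V/F = 0.4079
  V/F = 0.4079: g = 0.00023, g' = -1.1208 → V/F = 0.4081
Converged at V/F = 0.4081.
Compositions from xᵢ = zᵢ/(1+V/F(Kᵢ−1)), yᵢ = Kᵢxᵢ:
  A: x = 0.0467, y = 0.1832
  B: x = 0.1864, y = 0.5755
  C: x = 0.7669, y = 0.2413

x_B = 0.1864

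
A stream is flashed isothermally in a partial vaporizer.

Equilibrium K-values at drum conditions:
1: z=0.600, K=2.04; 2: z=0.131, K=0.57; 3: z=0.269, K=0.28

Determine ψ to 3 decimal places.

ψ = 0.554

Material balance + equilibrium reduce to Σ zᵢ(Kᵢ−1)/(1+ψ(Kᵢ−1)) = 0.
Feasibility: ΣzᵢKᵢ = 1.374, Σzᵢ/Kᵢ = 1.485 — both > 1, two phases present.
Newton–Raphson from ψ = 0.5:
  ψ = 0.500: g = 0.0361, g' = -0.661 → ψ = 0.555
  ψ = 0.555: g = -0.0007, g' = -0.689 → ψ = 0.554
Converged at ψ = 0.554.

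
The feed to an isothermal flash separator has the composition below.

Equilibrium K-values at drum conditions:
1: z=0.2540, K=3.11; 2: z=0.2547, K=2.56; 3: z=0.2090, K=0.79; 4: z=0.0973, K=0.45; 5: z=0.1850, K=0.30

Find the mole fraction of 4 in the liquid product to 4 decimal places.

x_4 = 0.1608

Let β = V/F and solve Σ zᵢ(Kᵢ−1)/(1+β(Kᵢ−1)) = 0.
Check two-phase: ΣzᵢKᵢ = 1.7064 > 1 and Σzᵢ/Kᵢ = 1.2786 > 1, so g(0) = 0.7064 > 0 and g(1) = -0.2786 < 0.
Newton iteration, β⁰ = 0.5:
  β = 0.5000: g = 0.16193, g' = -0.7455 → β = 0.7172
  β = 0.7172: g = 0.00064, g' = -0.7757 → β = 0.7180
Converged at β = 0.7180.
Compositions from xᵢ = zᵢ/(1+β(Kᵢ−1)), yᵢ = Kᵢxᵢ:
  1: x = 0.1010, y = 0.3141
  2: x = 0.1201, y = 0.3075
  3: x = 0.2461, y = 0.1944
  4: x = 0.1608, y = 0.0724
  5: x = 0.3720, y = 0.1116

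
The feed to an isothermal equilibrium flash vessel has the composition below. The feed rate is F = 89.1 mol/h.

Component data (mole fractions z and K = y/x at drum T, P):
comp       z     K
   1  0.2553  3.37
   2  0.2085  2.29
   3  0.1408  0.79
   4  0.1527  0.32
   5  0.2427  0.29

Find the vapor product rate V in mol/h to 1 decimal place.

V = 42.8 mol/h

Let ψ = V/F and solve Σ zᵢ(Kᵢ−1)/(1+ψ(Kᵢ−1)) = 0.
Check two-phase: ΣzᵢKᵢ = 1.5683 > 1 and Σzᵢ/Kᵢ = 1.6591 > 1, so g(0) = 0.5683 > 0 and g(1) = -0.6591 < 0.
Newton–Raphson from ψ = 0.48:
  ψ = 0.4800: g = 0.00073, g' = -0.8910 → ψ = 0.4808
Converged at ψ = 0.4808.
Then V = ψ·F = 0.4808·89.1 = 42.8 mol/h and L = F − V = 46.3 mol/h.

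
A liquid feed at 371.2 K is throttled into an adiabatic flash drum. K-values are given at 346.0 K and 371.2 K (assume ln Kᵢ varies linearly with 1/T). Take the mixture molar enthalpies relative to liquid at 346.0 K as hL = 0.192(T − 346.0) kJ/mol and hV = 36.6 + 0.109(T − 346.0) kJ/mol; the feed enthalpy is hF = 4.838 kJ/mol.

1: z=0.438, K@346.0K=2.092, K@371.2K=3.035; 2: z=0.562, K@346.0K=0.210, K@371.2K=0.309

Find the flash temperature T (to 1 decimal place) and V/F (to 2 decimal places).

Adiabatic flash: solve Rachford–Rice at each trial T, then check hF = ψ·hV(T) + (1−ψ)·hL(T).
  T = 346.0 K: K = (2.092, 0.210), RR gives ψ = 0.040, H_out = 1.456 kJ/mol
  T = 371.2 K: K = (3.035, 0.309), RR gives ψ = 0.358, H_out = 17.182 kJ/mol
  T = 358.6 K: K = (2.536, 0.256), RR gives ψ = 0.223, H_out = 10.357 kJ/mol
  T = 352.3 K: K = (2.307, 0.232), RR gives ψ = 0.141, H_out = 6.290 kJ/mol
  T = 349.1 K: K = (2.196, 0.221), RR gives ψ = 0.092, H_out = 3.954 kJ/mol
  T = 350.7 K: K = (2.251, 0.227), RR gives ψ = 0.117, H_out = 5.149 kJ/mol
Linear interpolation between T = 349.1 (H_out = 3.954) and T = 350.7 (H_out = 5.149) on hF = 4.838 gives T ≈ 350.3 K, at which ψ = 0.11.

T = 350.3 K, V/F = 0.11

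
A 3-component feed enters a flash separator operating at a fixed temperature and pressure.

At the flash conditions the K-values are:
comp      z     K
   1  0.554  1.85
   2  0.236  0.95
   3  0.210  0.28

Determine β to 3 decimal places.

β = 0.662

Material balance + equilibrium reduce to Σ zᵢ(Kᵢ−1)/(1+β(Kᵢ−1)) = 0.
Check two-phase: ΣzᵢKᵢ = 1.308 > 1 and Σzᵢ/Kᵢ = 1.298 > 1, so g(0) = 0.308 > 0 and g(1) = -0.298 < 0.
Newton–Raphson from β = 0.33:
  β = 0.330: g = 0.1574, g' = -0.432 → β = 0.694
  β = 0.694: g = -0.0185, g' = -0.594 → β = 0.663
  β = 0.663: g = -0.0005, g' = -0.563 → β = 0.662
Converged at β = 0.662.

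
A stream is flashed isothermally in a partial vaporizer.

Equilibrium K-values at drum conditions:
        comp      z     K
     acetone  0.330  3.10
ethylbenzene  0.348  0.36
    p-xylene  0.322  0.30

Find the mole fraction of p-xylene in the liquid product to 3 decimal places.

Rachford–Rice: g(β) = Σ zᵢ(Kᵢ−1)/(1+β(Kᵢ−1)) = 0.
g(0) = ΣzᵢKᵢ − 1 = 0.245 and g(1) = 1 − Σzᵢ/Kᵢ = -1.146, so a root lies in (0, 1).
Newton–Raphson from β = 0.46:
  β = 0.460: g = -0.2956, g' = -1.006 → β = 0.166
  β = 0.166: g = 0.0094, g' = -1.180 → β = 0.174
Converged at β = 0.174.
Compositions from xᵢ = zᵢ/(1+β(Kᵢ−1)), yᵢ = Kᵢxᵢ:
  acetone: x = 0.242, y = 0.749
  ethylbenzene: x = 0.392, y = 0.141
  p-xylene: x = 0.367, y = 0.110

x_p-xylene = 0.367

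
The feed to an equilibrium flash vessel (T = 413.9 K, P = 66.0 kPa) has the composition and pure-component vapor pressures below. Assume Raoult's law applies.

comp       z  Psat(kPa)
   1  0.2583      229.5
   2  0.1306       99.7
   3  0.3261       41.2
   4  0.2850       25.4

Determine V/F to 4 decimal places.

Raoult's law: Kᵢ = Pᵢˢᵃᵗ/P = Pᵢˢᵃᵗ/66.0.
  K_1 = 229.5/66.0 = 3.477273, K_2 = 99.7/66.0 = 1.510606, K_3 = 41.2/66.0 = 0.624242, K_4 = 25.4/66.0 = 0.384848
Material balance + equilibrium reduce to Σ zᵢ(Kᵢ−1)/(1+V/F(Kᵢ−1)) = 0.
Feasibility: ΣzᵢKᵢ = 1.4087, Σzᵢ/Kᵢ = 1.4237 — both > 1, two phases present.
Newton–Raphson from V/F = 0.5:
  V/F = 0.5000: g = -0.06512, g' = -0.6327 → V/F = 0.3971
  V/F = 0.3971: g = 0.00202, g' = -0.6788 → V/F = 0.4000
Converged at V/F = 0.4000.

V/F = 0.4000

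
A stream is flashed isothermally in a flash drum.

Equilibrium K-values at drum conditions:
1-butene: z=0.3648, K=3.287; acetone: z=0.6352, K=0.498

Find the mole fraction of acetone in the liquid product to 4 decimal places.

Let β = V/F and solve Σ zᵢ(Kᵢ−1)/(1+β(Kᵢ−1)) = 0.
Feasibility: ΣzᵢKᵢ = 1.5154, Σzᵢ/Kᵢ = 1.3865 — both > 1, two phases present.
Binary case is linear: z₁(K₁−1)(1+β(K₂−1)) + z₂(K₂−1)(1+β(K₁−1)) = 0
⇒ β = [z₁(K₁−1)+z₂(K₂−1)] / [−(K₁−1)(K₂−1)] = 0.51543/1.14807 = 0.4489
Compositions from xᵢ = zᵢ/(1+β(Kᵢ−1)), yᵢ = Kᵢxᵢ:
  1-butene: x = 0.1800, y = 0.5916
  acetone: x = 0.8200, y = 0.4084

x_acetone = 0.8200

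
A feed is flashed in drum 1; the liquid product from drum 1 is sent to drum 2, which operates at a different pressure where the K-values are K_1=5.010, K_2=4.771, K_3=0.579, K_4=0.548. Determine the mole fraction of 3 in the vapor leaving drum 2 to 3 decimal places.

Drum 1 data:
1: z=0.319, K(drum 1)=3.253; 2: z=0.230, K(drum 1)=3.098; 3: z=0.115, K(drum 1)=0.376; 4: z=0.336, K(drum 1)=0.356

y_3 (drum 2) = 0.129

Drum 1:
Let ψ₁ = V/F and solve Σ zᵢ(Kᵢ−1)/(1+ψ₁(Kᵢ−1)) = 0.
Check two-phase: ΣzᵢKᵢ = 1.913 > 1 and Σzᵢ/Kᵢ = 1.422 > 1, so g(0) = 0.913 > 0 and g(1) = -0.422 < 0.
Newton–Raphson from ψ₁ = 0.67:
  ψ₁ = 0.670: g = -0.0169, g' = -0.995 → ψ₁ = 0.653
Converged at ψ₁ = 0.653.
Drum-1 compositions:
  1: x = 0.129, y = 0.420
  2: x = 0.097, y = 0.301
  3: x = 0.194, y = 0.073
  4: x = 0.580, y = 0.206
Drum-2 feed = drum-1 liquid: z₂ = (0.1291, 0.0971, 0.1941, 0.5798).
Drum 2:
Let ψ₂ = V/F and solve Σ zᵢ(Kᵢ−1)/(1+ψ₂(Kᵢ−1)) = 0.
Check two-phase: ΣzᵢKᵢ = 1.540 > 1 and Σzᵢ/Kᵢ = 1.439 > 1, so g(0) = 0.540 > 0 and g(1) = -0.439 < 0.
Newton iteration, ψ₂⁰ = 0.5:
  ψ₂ = 0.500: g = -0.1430, g' = -0.649 → ψ₂ = 0.280
  ψ₂ = 0.280: g = 0.0296, g' = -0.988 → ψ₂ = 0.310
  ψ₂ = 0.310: g = 0.0012, g' = -0.913 → ψ₂ = 0.311
Converged at ψ₂ = 0.311.
  1: x = 0.057, y = 0.288
  2: x = 0.045, y = 0.213
  3: x = 0.223, y = 0.129
  4: x = 0.675, y = 0.370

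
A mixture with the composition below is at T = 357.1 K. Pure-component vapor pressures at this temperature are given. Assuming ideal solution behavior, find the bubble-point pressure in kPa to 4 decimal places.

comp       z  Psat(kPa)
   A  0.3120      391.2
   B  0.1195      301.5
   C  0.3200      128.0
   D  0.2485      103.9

Pbub = 224.8628 kPa

At the bubble point ψ → 0, so ΣzᵢKᵢ = 1 with Kᵢ = Pᵢˢᵃᵗ/P ⇒ P = ΣzᵢPᵢˢᵃᵗ.
P = 0.3120·391.2 + 0.1195·301.5 + 0.3200·128.0 + 0.2485·103.9 = 224.8628 kPa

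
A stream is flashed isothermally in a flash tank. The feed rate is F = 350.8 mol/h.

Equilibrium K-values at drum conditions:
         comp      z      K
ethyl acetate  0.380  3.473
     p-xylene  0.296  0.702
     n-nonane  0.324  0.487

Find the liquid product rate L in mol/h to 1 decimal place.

Newton–Raphson from ψ = 0.5:
  ψ = 0.500: g = 0.0930, g' = -0.655 → ψ = 0.642
  ψ = 0.642: g = 0.0063, g' = -0.577 → ψ = 0.653
Converged at ψ = 0.653.
Then V = ψ·F = 0.6529·350.8 = 229.0 mol/h and L = F − V = 121.8 mol/h.

L = 121.8 mol/h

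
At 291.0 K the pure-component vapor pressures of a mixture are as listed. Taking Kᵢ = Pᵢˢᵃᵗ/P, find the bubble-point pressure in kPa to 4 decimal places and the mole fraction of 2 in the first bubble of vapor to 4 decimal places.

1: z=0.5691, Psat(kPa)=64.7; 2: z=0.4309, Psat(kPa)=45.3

Pbub = 56.3405 kPa, y_2 = 0.3465

At the bubble point ψ → 0, so ΣzᵢKᵢ = 1 with Kᵢ = Pᵢˢᵃᵗ/P ⇒ P = ΣzᵢPᵢˢᵃᵗ.
P = 0.5691·64.7 + 0.4309·45.3 = 56.3405 kPa
yᵢ = zᵢPᵢˢᵃᵗ/P ⇒ y_2 = 0.4309·45.3/56.3405 = 0.3465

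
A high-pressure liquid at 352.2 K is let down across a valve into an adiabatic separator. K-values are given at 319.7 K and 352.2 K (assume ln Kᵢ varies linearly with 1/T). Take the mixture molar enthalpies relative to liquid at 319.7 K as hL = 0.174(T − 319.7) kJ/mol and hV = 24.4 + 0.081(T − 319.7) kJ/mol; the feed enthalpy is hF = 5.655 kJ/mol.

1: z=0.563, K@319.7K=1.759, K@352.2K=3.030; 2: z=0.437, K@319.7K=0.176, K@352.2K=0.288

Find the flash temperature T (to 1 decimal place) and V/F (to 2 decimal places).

Adiabatic flash: solve Rachford–Rice at each trial T, then check hF = ψ·hV(T) + (1−ψ)·hL(T).
  T = 319.7 K: K = (1.759, 0.176), RR gives ψ = 0.107, H_out = 2.623 kJ/mol
  T = 352.2 K: K = (3.030, 0.288), RR gives ψ = 0.575, H_out = 17.957 kJ/mol
  T = 335.9 K: K = (2.337, 0.228), RR gives ψ = 0.402, H_out = 12.026 kJ/mol
  T = 327.8 K: K = (2.035, 0.201), RR gives ψ = 0.282, H_out = 8.081 kJ/mol
  T = 323.8 K: K = (1.895, 0.188), RR gives ψ = 0.205, H_out = 5.649 kJ/mol
  T = 325.8 K: K = (1.964, 0.194), RR gives ψ = 0.246, H_out = 6.917 kJ/mol
Linear interpolation between T = 323.8 (H_out = 5.649) and T = 325.8 (H_out = 6.917) on hF = 5.655 gives T ≈ 323.8 K, at which ψ = 0.21.

T = 323.8 K, V/F = 0.21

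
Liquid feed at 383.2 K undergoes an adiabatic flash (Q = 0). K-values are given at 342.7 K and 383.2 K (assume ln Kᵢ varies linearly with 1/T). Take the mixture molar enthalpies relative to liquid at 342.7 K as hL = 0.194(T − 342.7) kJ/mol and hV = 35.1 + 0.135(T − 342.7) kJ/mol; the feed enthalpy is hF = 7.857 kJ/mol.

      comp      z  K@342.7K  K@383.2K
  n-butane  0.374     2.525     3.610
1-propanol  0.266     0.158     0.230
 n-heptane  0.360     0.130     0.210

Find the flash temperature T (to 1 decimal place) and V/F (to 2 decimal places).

Adiabatic flash: solve Rachford–Rice at each trial T, then check hF = ψ·hV(T) + (1−ψ)·hL(T).
  T = 342.7 K: K = (2.525, 0.158, 0.130), RR gives ψ = 0.025, H_out = 0.890 kJ/mol
  T = 383.2 K: K = (3.610, 0.230, 0.210), RR gives ψ = 0.239, H_out = 15.665 kJ/mol
  T = 362.9 K: K = (3.048, 0.193, 0.167), RR gives ψ = 0.149, H_out = 8.983 kJ/mol
  T = 352.8 K: K = (2.782, 0.175, 0.148), RR gives ψ = 0.094, H_out = 5.189 kJ/mol
  T = 357.9 K: K = (2.915, 0.184, 0.158), RR gives ψ = 0.123, H_out = 7.156 kJ/mol
  T = 360.4 K: K = (2.981, 0.188, 0.162), RR gives ψ = 0.136, H_out = 8.081 kJ/mol
  T = 359.1 K: K = (2.947, 0.186, 0.160), RR gives ψ = 0.130, H_out = 7.603 kJ/mol
Linear interpolation between T = 359.1 (H_out = 7.603) and T = 360.4 (H_out = 8.081) on hF = 7.857 gives T ≈ 359.8 K, at which ψ = 0.13.

T = 359.8 K, V/F = 0.13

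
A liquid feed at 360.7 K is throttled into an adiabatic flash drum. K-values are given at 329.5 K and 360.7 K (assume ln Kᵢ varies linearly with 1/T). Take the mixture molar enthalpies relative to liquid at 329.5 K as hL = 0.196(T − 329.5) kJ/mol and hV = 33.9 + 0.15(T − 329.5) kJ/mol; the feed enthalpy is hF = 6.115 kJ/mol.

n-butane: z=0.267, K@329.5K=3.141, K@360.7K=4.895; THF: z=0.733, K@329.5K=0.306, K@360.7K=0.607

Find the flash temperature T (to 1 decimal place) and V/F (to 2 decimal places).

T = 337.5 K, V/F = 0.14

Adiabatic flash: solve Rachford–Rice at each trial T, then check hF = ψ·hV(T) + (1−ψ)·hL(T).
  T = 329.5 K: K = (3.141, 0.306), RR gives ψ = 0.042, H_out = 1.436 kJ/mol
  T = 360.7 K: K = (4.895, 0.607), RR gives ψ = 0.491, H_out = 22.062 kJ/mol
  T = 345.1 K: K = (3.961, 0.438), RR gives ψ = 0.227, H_out = 10.598 kJ/mol
  T = 337.3 K: K = (3.537, 0.367), RR gives ψ = 0.133, H_out = 5.995 kJ/mol
  T = 341.2 K: K = (3.745, 0.401), RR gives ψ = 0.179, H_out = 8.267 kJ/mol
  T = 339.2 K: K = (3.637, 0.384), RR gives ψ = 0.155, H_out = 7.098 kJ/mol
Linear interpolation between T = 337.3 (H_out = 5.995) and T = 339.2 (H_out = 7.098) on hF = 6.115 gives T ≈ 337.5 K, at which ψ = 0.14.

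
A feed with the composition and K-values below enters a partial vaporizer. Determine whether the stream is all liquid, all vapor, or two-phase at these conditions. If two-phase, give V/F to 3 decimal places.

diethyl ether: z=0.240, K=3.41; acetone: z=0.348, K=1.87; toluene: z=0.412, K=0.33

ΣzᵢKᵢ = 1.605; Σzᵢ/Kᵢ = 1.505.
Both exceed 1, so a two-phase solution exists.
Material balance + equilibrium reduce to Σ zᵢ(Kᵢ−1)/(1+ψ(Kᵢ−1)) = 0.
Newton–Raphson from ψ = 0.67:
  ψ = 0.670: g = -0.0884, g' = -0.918 → ψ = 0.574
  ψ = 0.574: g = -0.0037, g' = -0.851 → ψ = 0.569
Converged at ψ = 0.569.

two-phase, V/F = 0.569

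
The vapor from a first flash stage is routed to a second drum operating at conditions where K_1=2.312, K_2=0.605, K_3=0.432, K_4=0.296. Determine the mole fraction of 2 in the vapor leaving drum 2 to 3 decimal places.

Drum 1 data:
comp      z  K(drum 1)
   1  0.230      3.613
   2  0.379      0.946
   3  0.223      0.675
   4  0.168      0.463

y_2 (drum 2) = 0.239

Drum 1:
Newton–Raphson from ψ₁ = 0.67:
  ψ₁ = 0.670: g = -0.0363, g' = -0.365 → ψ₁ = 0.571
  ψ₁ = 0.571: g = 0.0011, g' = -0.390 → ψ₁ = 0.573
Converged at ψ₁ = 0.573.
Drum-1 compositions:
  1: x = 0.092, y = 0.333
  2: x = 0.391, y = 0.370
  3: x = 0.274, y = 0.185
  4: x = 0.243, y = 0.112
Drum-2 feed = drum-1 vapor: z₂ = (0.3326, 0.3700, 0.1850, 0.1124).
Drum 2:
Rachford–Rice: g(ψ₂) = Σ zᵢ(Kᵢ−1)/(1+ψ₂(Kᵢ−1)) = 0.
g(0) = ΣzᵢKᵢ − 1 = 0.106 and g(1) = 1 − Σzᵢ/Kᵢ = -0.563, so a root lies in (0, 1).
Iterate (Newton) starting at ψ₂ = 0.5:
  ψ₂ = 0.500: g = -0.1875, g' = -0.548 → ψ₂ = 0.158
  ψ₂ = 0.158: g = 0.0014, g' = -0.601 → ψ₂ = 0.160
Converged at ψ₂ = 0.160.
  1: x = 0.275, y = 0.636
  2: x = 0.395, y = 0.239
  3: x = 0.203, y = 0.088
  4: x = 0.127, y = 0.037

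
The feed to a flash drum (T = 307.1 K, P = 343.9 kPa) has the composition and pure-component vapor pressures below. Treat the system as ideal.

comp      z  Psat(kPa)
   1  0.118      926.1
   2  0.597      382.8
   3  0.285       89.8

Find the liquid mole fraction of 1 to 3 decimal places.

x_1 = 0.098

Raoult's law: Kᵢ = Pᵢˢᵃᵗ/P = Pᵢˢᵃᵗ/343.9.
  K_1 = 926.1/343.9 = 2.69293, K_2 = 382.8/343.9 = 1.11311, K_3 = 89.8/343.9 = 0.26112
Material balance + equilibrium reduce to Σ zᵢ(Kᵢ−1)/(1+β(Kᵢ−1)) = 0.
Check two-phase: ΣzᵢKᵢ = 1.057 > 1 and Σzᵢ/Kᵢ = 1.672 > 1, so g(0) = 0.057 > 0 and g(1) = -0.672 < 0.
Newton–Raphson from β = 0.5:
  β = 0.500: g = -0.1619, g' = -0.497 → β = 0.175
  β = 0.175: g = -0.0213, g' = -0.414 → β = 0.123
  β = 0.123: g = 0.0003, g' = -0.427 → β = 0.124
Converged at β = 0.124.
Compositions from xᵢ = zᵢ/(1+β(Kᵢ−1)), yᵢ = Kᵢxᵢ:
  1: x = 0.098, y = 0.263
  2: x = 0.589, y = 0.655
  3: x = 0.314, y = 0.082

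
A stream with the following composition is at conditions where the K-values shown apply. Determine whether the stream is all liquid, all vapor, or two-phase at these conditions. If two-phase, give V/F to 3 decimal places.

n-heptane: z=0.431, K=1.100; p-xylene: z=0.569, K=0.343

ΣzᵢKᵢ = 0.669; Σzᵢ/Kᵢ = 2.051.
Since ΣzᵢKᵢ < 1 the mixture is below its bubble point — single liquid phase.

all liquid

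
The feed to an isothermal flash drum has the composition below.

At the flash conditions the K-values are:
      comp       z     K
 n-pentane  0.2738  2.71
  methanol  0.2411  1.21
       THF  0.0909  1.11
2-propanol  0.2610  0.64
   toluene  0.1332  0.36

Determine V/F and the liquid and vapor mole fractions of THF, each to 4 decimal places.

Iterate (Newton) starting at V/F = 0.35:
  V/F = 0.3500: g = 0.13233, g' = -0.4585 → V/F = 0.6386
  V/F = 0.6386: g = 0.01159, g' = -0.4052 → V/F = 0.6672
  V/F = 0.6672: g = -0.00004, g' = -0.4086 → V/F = 0.6671
Converged at V/F = 0.6671.
Compositions from xᵢ = zᵢ/(1+V/F(Kᵢ−1)), yᵢ = Kᵢxᵢ:
  n-pentane: x = 0.1279, y = 0.3466
  methanol: x = 0.2115, y = 0.2559
  THF: x = 0.0847, y = 0.0940
  2-propanol: x = 0.3435, y = 0.2198
  toluene: x = 0.2324, y = 0.0837

V/F = 0.6671, x_THF = 0.0847, y_THF = 0.0940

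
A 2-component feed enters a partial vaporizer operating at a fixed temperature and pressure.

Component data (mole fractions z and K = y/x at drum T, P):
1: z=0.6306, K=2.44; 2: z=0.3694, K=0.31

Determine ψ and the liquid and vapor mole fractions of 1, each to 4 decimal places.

ψ = 0.6574, x_1 = 0.3239, y_1 = 0.7904

Let ψ = V/F and solve Σ zᵢ(Kᵢ−1)/(1+ψ(Kᵢ−1)) = 0.
g(0) = ΣzᵢKᵢ − 1 = 0.6532 and g(1) = 1 − Σzᵢ/Kᵢ = -0.4501, so a root lies in (0, 1).
Binary case is linear: z₁(K₁−1)(1+ψ(K₂−1)) + z₂(K₂−1)(1+ψ(K₁−1)) = 0
⇒ ψ = [z₁(K₁−1)+z₂(K₂−1)] / [−(K₁−1)(K₂−1)] = 0.65318/0.99360 = 0.6574
Compositions from xᵢ = zᵢ/(1+ψ(Kᵢ−1)), yᵢ = Kᵢxᵢ:
  1: x = 0.3239, y = 0.7904
  2: x = 0.6761, y = 0.2096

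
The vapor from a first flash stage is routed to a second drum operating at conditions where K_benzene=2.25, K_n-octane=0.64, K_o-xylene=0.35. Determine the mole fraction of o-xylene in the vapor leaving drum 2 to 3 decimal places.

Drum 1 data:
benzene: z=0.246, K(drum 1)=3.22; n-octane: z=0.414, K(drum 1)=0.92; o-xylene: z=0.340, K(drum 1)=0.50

y_o-xylene (drum 2) = 0.098

Drum 1:
Material balance + equilibrium reduce to Σ zᵢ(Kᵢ−1)/(1+ψ₁(Kᵢ−1)) = 0.
Feasibility: ΣzᵢKᵢ = 1.343, Σzᵢ/Kᵢ = 1.206 — both > 1, two phases present.
Newton iteration, ψ₁⁰ = 0.58:
  ψ₁ = 0.580: g = -0.0354, g' = -0.403 → ψ₁ = 0.492
  ψ₁ = 0.492: g = 0.0010, g' = -0.429 → ψ₁ = 0.495
Converged at ψ₁ = 0.495.
Drum-1 compositions:
  benzene: x = 0.117, y = 0.378
  n-octane: x = 0.431, y = 0.397
  o-xylene: x = 0.452, y = 0.226
Drum-2 feed = drum-1 vapor: z₂ = (0.3776, 0.3966, 0.2258).
Drum 2:
Material balance + equilibrium reduce to Σ zᵢ(Kᵢ−1)/(1+ψ₂(Kᵢ−1)) = 0.
Check two-phase: ΣzᵢKᵢ = 1.182 > 1 and Σzᵢ/Kᵢ = 1.433 > 1, so g(0) = 0.182 > 0 and g(1) = -0.433 < 0.
Iterate (Newton) starting at ψ₂ = 0.5:
  ψ₂ = 0.500: g = -0.1011, g' = -0.509 → ψ₂ = 0.301
  ψ₂ = 0.301: g = 0.0001, g' = -0.524 → ψ₂ = 0.302
Converged at ψ₂ = 0.302.
  benzene: x = 0.274, y = 0.617
  n-octane: x = 0.445, y = 0.285
  o-xylene: x = 0.281, y = 0.098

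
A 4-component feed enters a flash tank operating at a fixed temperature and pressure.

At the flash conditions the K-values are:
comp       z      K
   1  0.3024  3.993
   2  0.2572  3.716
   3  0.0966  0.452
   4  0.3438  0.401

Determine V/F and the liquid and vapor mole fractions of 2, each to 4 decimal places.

V/F = 0.7970, x_2 = 0.0813, y_2 = 0.3020

Material balance + equilibrium reduce to Σ zᵢ(Kᵢ−1)/(1+V/F(Kᵢ−1)) = 0.
Feasibility: ΣzᵢKᵢ = 2.3448, Σzᵢ/Kᵢ = 1.2160 — both > 1, two phases present.
Iterate (Newton) starting at V/F = 0.47:
  V/F = 0.4700: g = 0.32499, g' = -1.1254 → V/F = 0.7588
  V/F = 0.7588: g = 0.03678, g' = -0.9552 → V/F = 0.7973
  V/F = 0.7973: g = -0.00024, g' = -0.9691 → V/F = 0.7970
Converged at V/F = 0.7970.
Compositions from xᵢ = zᵢ/(1+V/F(Kᵢ−1)), yᵢ = Kᵢxᵢ:
  1: x = 0.0893, y = 0.3567
  2: x = 0.0813, y = 0.3020
  3: x = 0.1715, y = 0.0775
  4: x = 0.6579, y = 0.2638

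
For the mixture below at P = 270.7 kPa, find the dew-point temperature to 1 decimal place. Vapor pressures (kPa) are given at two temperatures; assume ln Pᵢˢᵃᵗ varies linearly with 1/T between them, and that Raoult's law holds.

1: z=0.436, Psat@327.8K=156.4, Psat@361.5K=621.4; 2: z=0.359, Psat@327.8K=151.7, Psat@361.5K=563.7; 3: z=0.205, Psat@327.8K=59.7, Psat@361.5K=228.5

Dew-point temperature: Σzᵢ·P/Pᵢˢᵃᵗ(T) = 1. Interpolate ln Pᵢˢᵃᵗ = aᵢ + bᵢ/T.
  T = 327.8 K: ΣzᵢP/Pᵢˢᵃᵗ = 2.3248
  T = 361.5 K: ΣzᵢP/Pᵢˢᵃᵗ = 0.6052
  T = 344.6 K: ΣzᵢP/Pᵢˢᵃᵗ = 1.1500
  T = 353.1 K: ΣzᵢP/Pᵢˢᵃᵗ = 0.8263
  T = 348.9 K: ΣzᵢP/Pᵢˢᵃᵗ = 0.9709
  T = 346.8 K: ΣzᵢP/Pᵢˢᵃᵗ = 1.0540
  T = 347.9 K: ΣzᵢP/Pᵢˢᵃᵗ = 1.0095
Interpolating between 347.9 K and 348.9 K gives T ≈ 348.1 K.

T = 348.1 K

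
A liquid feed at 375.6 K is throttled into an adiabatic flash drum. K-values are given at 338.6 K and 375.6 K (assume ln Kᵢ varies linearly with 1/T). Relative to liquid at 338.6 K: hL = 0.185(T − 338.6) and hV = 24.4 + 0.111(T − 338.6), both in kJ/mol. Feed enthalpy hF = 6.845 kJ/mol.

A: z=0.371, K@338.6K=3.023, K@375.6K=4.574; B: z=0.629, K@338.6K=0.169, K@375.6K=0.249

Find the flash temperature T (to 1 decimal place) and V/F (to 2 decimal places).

Adiabatic flash: solve Rachford–Rice at each trial T, then check hF = ψ·hV(T) + (1−ψ)·hL(T).
  T = 338.6 K: K = (3.023, 0.169), RR gives ψ = 0.136, H_out = 3.307 kJ/mol
  T = 375.6 K: K = (4.574, 0.249), RR gives ψ = 0.318, H_out = 13.734 kJ/mol
  T = 357.1 K: K = (3.759, 0.207), RR gives ψ = 0.240, H_out = 8.949 kJ/mol
  T = 347.9 K: K = (3.383, 0.188), RR gives ψ = 0.193, H_out = 6.291 kJ/mol
  T = 352.5 K: K = (3.568, 0.197), RR gives ψ = 0.217, H_out = 7.650 kJ/mol
  T = 350.2 K: K = (3.475, 0.193), RR gives ψ = 0.205, H_out = 6.979 kJ/mol
  T = 349.0 K: K = (3.426, 0.190), RR gives ψ = 0.199, H_out = 6.622 kJ/mol
Linear interpolation between T = 349.0 (H_out = 6.622) and T = 350.2 (H_out = 6.979) on hF = 6.845 gives T ≈ 349.7 K, at which ψ = 0.20.

T = 349.7 K, V/F = 0.20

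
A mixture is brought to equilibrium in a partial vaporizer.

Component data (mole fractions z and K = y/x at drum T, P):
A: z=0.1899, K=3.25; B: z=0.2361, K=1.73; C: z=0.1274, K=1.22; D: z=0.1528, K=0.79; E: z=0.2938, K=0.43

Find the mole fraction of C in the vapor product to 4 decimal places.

y_C = 0.1353

Rachford–Rice: g(ψ) = Σ zᵢ(Kᵢ−1)/(1+ψ(Kᵢ−1)) = 0.
g(0) = ΣzᵢKᵢ − 1 = 0.4281 and g(1) = 1 − Σzᵢ/Kᵢ = -0.1760, so a root lies in (0, 1).
Iterate (Newton) starting at ψ = 0.35:
  ψ = 0.3500: g = 0.15850, g' = -0.5428 → ψ = 0.6420
  ψ = 0.6420: g = 0.01550, g' = -0.4704 → ψ = 0.6749
  ψ = 0.6749: g = -0.00005, g' = -0.4740 → ψ = 0.6748
Converged at ψ = 0.6748.
Compositions from xᵢ = zᵢ/(1+ψ(Kᵢ−1)), yᵢ = Kᵢxᵢ:
  A: x = 0.0754, y = 0.2451
  B: x = 0.1582, y = 0.2736
  C: x = 0.1109, y = 0.1353
  D: x = 0.1780, y = 0.1406
  E: x = 0.4775, y = 0.2053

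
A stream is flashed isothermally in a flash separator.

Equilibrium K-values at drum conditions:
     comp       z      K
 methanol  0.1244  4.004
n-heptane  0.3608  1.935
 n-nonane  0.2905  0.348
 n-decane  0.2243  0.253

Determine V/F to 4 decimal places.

Material balance + equilibrium reduce to Σ zᵢ(Kᵢ−1)/(1+V/F(Kᵢ−1)) = 0.
Feasibility: ΣzᵢKᵢ = 1.3541, Σzᵢ/Kᵢ = 1.9389 — both > 1, two phases present.
Newton–Raphson from V/F = 0.5:
  V/F = 0.5000: g = -0.16922, g' = -0.9165 → V/F = 0.3154
  V/F = 0.3154: g = -0.00519, g' = -0.8940 → V/F = 0.3096
Converged at V/F = 0.3096.

V/F = 0.3096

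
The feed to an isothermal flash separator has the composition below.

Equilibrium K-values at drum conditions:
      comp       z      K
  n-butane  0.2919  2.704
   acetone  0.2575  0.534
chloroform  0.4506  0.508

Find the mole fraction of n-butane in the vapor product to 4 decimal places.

Material balance + equilibrium reduce to Σ zᵢ(Kᵢ−1)/(1+V/F(Kᵢ−1)) = 0.
g(0) = ΣzᵢKᵢ − 1 = 0.1557 and g(1) = 1 − Σzᵢ/Kᵢ = -0.4772, so a root lies in (0, 1).
Newton iteration, V/F⁰ = 0.5:
  V/F = 0.5000: g = -0.18190, g' = -0.5340 → V/F = 0.1594
  V/F = 0.1594: g = 0.02099, g' = -0.7179 → V/F = 0.1886
  V/F = 0.1886: g = 0.00049, g' = -0.6852 → V/F = 0.1893
Converged at V/F = 0.1893.
Compositions from xᵢ = zᵢ/(1+V/F(Kᵢ−1)), yᵢ = Kᵢxᵢ:
  n-butane: x = 0.2207, y = 0.5968
  acetone: x = 0.2824, y = 0.1508
  chloroform: x = 0.4969, y = 0.2524

y_n-butane = 0.5968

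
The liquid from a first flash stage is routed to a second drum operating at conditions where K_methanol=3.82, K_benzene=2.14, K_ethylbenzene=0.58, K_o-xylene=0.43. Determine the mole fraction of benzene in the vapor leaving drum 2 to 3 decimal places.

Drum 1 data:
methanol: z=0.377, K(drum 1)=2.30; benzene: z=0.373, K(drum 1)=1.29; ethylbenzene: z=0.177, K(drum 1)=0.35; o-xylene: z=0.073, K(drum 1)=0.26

y_benzene (drum 2) = 0.356

Drum 1:
Iterate (Newton) starting at ψ₁ = 0.59:
  ψ₁ = 0.590: g = 0.0872, g' = -0.550 → ψ₁ = 0.749
  ψ₁ = 0.749: g = -0.0080, g' = -0.670 → ψ₁ = 0.737
Converged at ψ₁ = 0.737.
Drum-1 compositions:
  methanol: x = 0.193, y = 0.443
  benzene: x = 0.307, y = 0.396
  ethylbenzene: x = 0.340, y = 0.119
  o-xylene: x = 0.160, y = 0.042
Drum-2 feed = drum-1 liquid: z₂ = (0.1926, 0.3073, 0.3396, 0.1605).
Drum 2:
Newton iteration, ψ₂⁰ = 0.5:
  ψ₂ = 0.500: g = 0.1400, g' = -0.624 → ψ₂ = 0.725
  ψ₂ = 0.725: g = 0.0095, g' = -0.560 → ψ₂ = 0.741
Converged at ψ₂ = 0.741.
  methanol: x = 0.062, y = 0.238
  benzene: x = 0.167, y = 0.356
  ethylbenzene: x = 0.493, y = 0.286
  o-xylene: x = 0.278, y = 0.120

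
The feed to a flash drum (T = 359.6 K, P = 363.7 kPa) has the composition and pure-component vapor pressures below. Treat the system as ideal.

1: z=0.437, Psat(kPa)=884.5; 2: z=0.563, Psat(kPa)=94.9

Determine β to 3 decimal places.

Raoult's law: Kᵢ = Pᵢˢᵃᵗ/P = Pᵢˢᵃᵗ/363.7.
  K_1 = 884.5/363.7 = 2.43195, K_2 = 94.9/363.7 = 0.26093
Newton iteration, β⁰ = 0.57:
  β = 0.570: g = -0.3744, g' = -1.190 → β = 0.255
  β = 0.255: g = -0.0546, g' = -0.948 → β = 0.198
Converged at β = 0.198.

β = 0.198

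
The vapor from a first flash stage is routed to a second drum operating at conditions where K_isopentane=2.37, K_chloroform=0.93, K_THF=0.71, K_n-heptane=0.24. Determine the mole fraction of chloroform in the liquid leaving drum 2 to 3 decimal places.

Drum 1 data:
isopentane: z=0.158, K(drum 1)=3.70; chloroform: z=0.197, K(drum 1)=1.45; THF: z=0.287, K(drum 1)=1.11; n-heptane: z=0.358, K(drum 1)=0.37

x_chloroform (drum 2) = 0.245

Drum 1:
Let ψ₁ = V/F and solve Σ zᵢ(Kᵢ−1)/(1+ψ₁(Kᵢ−1)) = 0.
g(0) = ΣzᵢKᵢ − 1 = 0.321 and g(1) = 1 − Σzᵢ/Kᵢ = -0.405, so a root lies in (0, 1).
Newton–Raphson from ψ₁ = 0.59:
  ψ₁ = 0.590: g = -0.0948, g' = -0.559 → ψ₁ = 0.421
  ψ₁ = 0.421: g = -0.0024, g' = -0.547 → ψ₁ = 0.416
Converged at ψ₁ = 0.416.
Drum-1 compositions:
  isopentane: x = 0.074, y = 0.275
  chloroform: x = 0.166, y = 0.241
  THF: x = 0.274, y = 0.305
  n-heptane: x = 0.485, y = 0.180
Drum-2 feed = drum-1 vapor: z₂ = (0.2752, 0.2406, 0.3046, 0.1795).
Drum 2:
Material balance + equilibrium reduce to Σ zᵢ(Kᵢ−1)/(1+ψ₂(Kᵢ−1)) = 0.
Check two-phase: ΣzᵢKᵢ = 1.135 > 1 and Σzᵢ/Kᵢ = 1.552 > 1, so g(0) = 0.135 > 0 and g(1) = -0.552 < 0.
Newton–Raphson from ψ₂ = 0.5:
  ψ₂ = 0.500: g = -0.1171, g' = -0.488 → ψ₂ = 0.260
  ψ₂ = 0.260: g = -0.0048, g' = -0.473 → ψ₂ = 0.250
Converged at ψ₂ = 0.250.
  isopentane: x = 0.205, y = 0.486
  chloroform: x = 0.245, y = 0.228
  THF: x = 0.328, y = 0.233
  n-heptane: x = 0.222, y = 0.053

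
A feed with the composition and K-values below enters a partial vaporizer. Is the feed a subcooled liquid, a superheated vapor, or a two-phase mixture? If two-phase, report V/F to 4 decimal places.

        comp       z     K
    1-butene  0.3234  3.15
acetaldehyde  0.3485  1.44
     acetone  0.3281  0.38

ΣzᵢKᵢ = 1.6452; Σzᵢ/Kᵢ = 1.2081.
Both exceed 1, so a two-phase solution exists.
Let ψ = V/F and solve Σ zᵢ(Kᵢ−1)/(1+ψ(Kᵢ−1)) = 0.
Newton iteration, ψ⁰ = 0.38:
  ψ = 0.3800: g = 0.24792, g' = -0.7182 → ψ = 0.7252
  ψ = 0.7252: g = 0.01832, g' = -0.6834 → ψ = 0.7520
  ψ = 0.7520: g = -0.00020, g' = -0.6991 → ψ = 0.7517
Converged at ψ = 0.7517.

two-phase, V/F = 0.7517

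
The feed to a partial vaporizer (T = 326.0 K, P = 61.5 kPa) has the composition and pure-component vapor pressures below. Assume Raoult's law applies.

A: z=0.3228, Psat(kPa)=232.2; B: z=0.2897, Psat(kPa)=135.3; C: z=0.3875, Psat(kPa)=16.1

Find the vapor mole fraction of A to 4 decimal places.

Raoult's law: Kᵢ = Pᵢˢᵃᵗ/P = Pᵢˢᵃᵗ/61.5.
  K_A = 232.2/61.5 = 3.775610, K_B = 135.3/61.5 = 2.200000, K_C = 16.1/61.5 = 0.261789
Rachford–Rice: g(V/F) = Σ zᵢ(Kᵢ−1)/(1+V/F(Kᵢ−1)) = 0.
Feasibility: ΣzᵢKᵢ = 1.9575, Σzᵢ/Kᵢ = 1.6974 — both > 1, two phases present.
Newton iteration, V/F⁰ = 0.52:
  V/F = 0.5200: g = 0.11648, g' = -1.1310 → V/F = 0.6230
  V/F = 0.6230: g = -0.00242, g' = -1.1944 → V/F = 0.6210
Converged at V/F = 0.6210.
Compositions from xᵢ = zᵢ/(1+V/F(Kᵢ−1)), yᵢ = Kᵢxᵢ:
  A: x = 0.1185, y = 0.4475
  B: x = 0.1660, y = 0.3652
  C: x = 0.7155, y = 0.1873

y_A = 0.4475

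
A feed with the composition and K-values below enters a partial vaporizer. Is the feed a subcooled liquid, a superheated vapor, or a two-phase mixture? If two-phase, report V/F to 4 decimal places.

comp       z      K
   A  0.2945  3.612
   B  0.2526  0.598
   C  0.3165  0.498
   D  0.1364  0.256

two-phase, V/F = 0.2980

ΣzᵢKᵢ = 1.4073; Σzᵢ/Kᵢ = 1.6723.
Both exceed 1, so a two-phase solution exists.
Rachford–Rice: g(ψ) = Σ zᵢ(Kᵢ−1)/(1+ψ(Kᵢ−1)) = 0.
Newton–Raphson from ψ = 0.5:
  ψ = 0.5000: g = -0.16723, g' = -0.7754 → ψ = 0.2843
  ψ = 0.2843: g = 0.01272, g' = -0.9436 → ψ = 0.2978
  ψ = 0.2978: g = 0.00014, g' = -0.9232 → ψ = 0.2980
Converged at ψ = 0.2980.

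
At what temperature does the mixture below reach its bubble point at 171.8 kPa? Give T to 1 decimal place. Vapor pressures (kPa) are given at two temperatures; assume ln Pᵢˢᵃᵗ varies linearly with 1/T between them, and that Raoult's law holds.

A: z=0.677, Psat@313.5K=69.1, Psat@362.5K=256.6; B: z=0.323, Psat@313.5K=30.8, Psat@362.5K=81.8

Bubble-point temperature: ΣzᵢPᵢˢᵃᵗ(T) = P. Interpolate ln Pᵢˢᵃᵗ = aᵢ + bᵢ/T.
  T = 313.5 K: ΣzᵢPᵢˢᵃᵗ = 56.73 kPa
  T = 362.5 K: ΣzᵢPᵢˢᵃᵗ = 200.14 kPa
  T = 338.0 K: ΣzᵢPᵢˢᵃᵗ = 111.33 kPa
  T = 350.2 K: ΣzᵢPᵢˢᵃᵗ = 150.58 kPa
  T = 356.4 K: ΣzᵢPᵢˢᵃᵗ = 174.21 kPa
  T = 353.3 K: ΣzᵢPᵢˢᵃᵗ = 162.06 kPa
  T = 354.9 K: ΣzᵢPᵢˢᵃᵗ = 168.25 kPa
Interpolating between 354.9 K and 356.4 K gives T ≈ 355.8 K.

T = 355.8 K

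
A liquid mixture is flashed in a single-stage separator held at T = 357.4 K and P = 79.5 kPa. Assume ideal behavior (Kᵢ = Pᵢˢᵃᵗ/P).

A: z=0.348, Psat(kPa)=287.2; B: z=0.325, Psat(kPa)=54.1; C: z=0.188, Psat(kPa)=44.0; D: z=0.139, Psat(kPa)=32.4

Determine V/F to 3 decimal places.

Raoult's law: Kᵢ = Pᵢˢᵃᵗ/P = Pᵢˢᵃᵗ/79.5.
  K_A = 287.2/79.5 = 3.61258, K_B = 54.1/79.5 = 0.68050, K_C = 44.0/79.5 = 0.55346, K_D = 32.4/79.5 = 0.40755
Material balance + equilibrium reduce to Σ zᵢ(Kᵢ−1)/(1+V/F(Kᵢ−1)) = 0.
Feasibility: ΣzᵢKᵢ = 1.639, Σzᵢ/Kᵢ = 1.255 — both > 1, two phases present.
Newton–Raphson from V/F = 0.61:
  V/F = 0.610: g = -0.0228, g' = -0.595 → V/F = 0.572
Converged at V/F = 0.572.

V/F = 0.572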